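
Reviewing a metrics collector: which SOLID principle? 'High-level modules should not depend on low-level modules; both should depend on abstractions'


This describes the Dependency Inversion Principle (DIP)

Dependency Inversion Principle (DIP)


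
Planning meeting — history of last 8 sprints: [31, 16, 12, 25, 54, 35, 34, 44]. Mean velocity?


Formula: Avg velocity = Total points / Number of sprints
Points: [31, 16, 12, 25, 54, 35, 34, 44]
Sum = 31 + 16 + 12 + 25 + 54 + 35 + 34 + 44 = 251
Avg velocity = 251 / 8 = 31.38 points/sprint

31.38 points/sprint


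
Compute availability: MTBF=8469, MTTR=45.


Availability = MTBF / (MTBF + MTTR)
Availability = 8469 / (8469 + 45)
Availability = 8469 / 8514
Availability = 99.4715%

99.4715%


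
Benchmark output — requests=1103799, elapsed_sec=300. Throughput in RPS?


Formula: throughput = requests / seconds
throughput = 1103799 / 300
throughput = 3679.33 requests/second

3679.33 requests/second


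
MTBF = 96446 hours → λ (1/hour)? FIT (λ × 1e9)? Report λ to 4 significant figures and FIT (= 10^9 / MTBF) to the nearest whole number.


Formula: λ = 1 / MTBF; FIT = λ × 1e9 = 1e9 / MTBF
λ = 1 / 96446 ≈ 1.037e-05 failures/hour
FIT = 1e9 / 96446 ≈ 10368 failures per 1e9 hours (nearest whole number)

λ = 1.037e-05 /h, FIT = 10368


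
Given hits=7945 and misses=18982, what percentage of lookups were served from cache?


Formula: hit rate = hits / (hits + misses) * 100
hit rate = 7945 / (7945 + 18982) * 100
hit rate = 7945 / 26927 * 100
hit rate = 29.51%

29.51%


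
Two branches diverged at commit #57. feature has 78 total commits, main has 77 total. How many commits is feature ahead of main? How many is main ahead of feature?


Common ancestor: commit #57
feature commits after divergence: 78 - 57 = 21
main commits after divergence: 77 - 57 = 20
feature is 21 commits ahead of main
main is 20 commits ahead of feature

feature ahead: 21, main ahead: 20


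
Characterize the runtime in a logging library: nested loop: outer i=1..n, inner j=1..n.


Reasoning: n iterations times n iterations
Complexity: O(n^2)

O(n^2)


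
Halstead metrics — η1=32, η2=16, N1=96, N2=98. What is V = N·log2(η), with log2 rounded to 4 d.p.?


Formula: V = N * log2(η), where N = N1 + N2 and η = η1 + η2
η = 32 + 16 = 48
N = 96 + 98 = 194
log2(48) ≈ 5.5850
V = 194 * 5.5850 = 1083.49

1083.49


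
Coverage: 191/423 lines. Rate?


Coverage = covered / total * 100
Coverage = 191 / 423 * 100
Coverage = 45.15%

45.15%


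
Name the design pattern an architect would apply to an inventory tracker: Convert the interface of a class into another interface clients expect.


This matches the Adapter pattern

Adapter


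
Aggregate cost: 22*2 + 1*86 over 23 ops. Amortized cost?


Formula: Amortized cost = Total cost / Operations
Total cost = (22 * 2) + (1 * 86)
Total cost = 44 + 86 = 130
Amortized = 130 / 23 = 5.6522

5.6522


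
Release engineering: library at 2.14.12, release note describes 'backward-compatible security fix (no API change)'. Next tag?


Current: 2.14.12
Change category: 'backward-compatible security fix (no API change)' → patch bump
SemVer rule: patch bump → increment PATCH (MAJOR and MINOR unchanged)
New: 2.14.13

2.14.13


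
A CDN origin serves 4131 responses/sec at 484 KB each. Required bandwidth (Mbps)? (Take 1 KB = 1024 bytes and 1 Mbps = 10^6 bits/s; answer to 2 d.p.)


Formula: Mbps = payload_bytes * RPS * 8 / 1e6
Payload per request = 484 KB = 484 * 1024 = 495616 bytes
Total bytes/sec = 495616 * 4131 = 2047389696
Total bits/sec = 2047389696 * 8 = 16379117568
Mbps = 16379117568 / 1e6 = 16379.12

16379.12 Mbps


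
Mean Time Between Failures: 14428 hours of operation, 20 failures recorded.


Formula: MTBF = Total operating time / Number of failures
MTBF = 14428 / 20
MTBF = 721.4 hours

721.4 hours


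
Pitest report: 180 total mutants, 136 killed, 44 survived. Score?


Mutation score = killed / total * 100
Mutation score = 136 / 180 * 100
Mutation score = 75.56%

75.56%


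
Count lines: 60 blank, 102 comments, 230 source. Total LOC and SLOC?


Total LOC = blank + comment + code
Total LOC = 60 + 102 + 230 = 392
SLOC (source only) = code = 230

Total LOC: 392, SLOC: 230


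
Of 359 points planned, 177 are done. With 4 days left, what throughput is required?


Formula: Required rate = Remaining points / Days left
Remaining = 359 - 177 = 182 points
Required rate = 182 / 4 = 45.5 points/day

45.5 points/day


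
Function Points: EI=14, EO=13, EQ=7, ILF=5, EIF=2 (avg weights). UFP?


UFP = EI*4 + EO*5 + EQ*4 + ILF*10 + EIF*7
UFP = 14*4 + 13*5 + 7*4 + 5*10 + 2*7
UFP = 56 + 65 + 28 + 50 + 14
UFP = 213

213


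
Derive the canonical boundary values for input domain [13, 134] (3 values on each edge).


Range: [13, 134]
Boundaries: just below min, min, min+1, max-1, max, just above max
Values: [12, 13, 14, 133, 134, 135]

[12, 13, 14, 133, 134, 135]


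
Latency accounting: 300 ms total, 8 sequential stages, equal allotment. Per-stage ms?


Formula: per_stage = total_budget / stages
per_stage = 300 / 8
per_stage = 37.5 ms

37.5 ms


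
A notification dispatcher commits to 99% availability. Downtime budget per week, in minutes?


Formula: allowed downtime = period * (100 - SLA) / 100
Period (week) = 10080 minutes
Unavailability fraction = (100 - 99.0) / 100
Allowed downtime = 10080 * (100 - 99.0) / 100
Allowed downtime = 100.8 minutes

100.8 minutes


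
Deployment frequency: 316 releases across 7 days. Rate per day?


Formula: deployments per day = releases / days
= 316 / 7
= 45.143 deploys/day
(equivalently, 316.0 deploys/week)

45.143 deploys/day


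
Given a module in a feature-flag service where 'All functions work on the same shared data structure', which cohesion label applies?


Reasoning: Functions share data
Type: Communicational cohesion

Communicational cohesion


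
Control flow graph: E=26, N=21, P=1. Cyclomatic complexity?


Formula: V(G) = E - N + 2P
V(G) = 26 - 21 + 2*1
V(G) = 5 + 2
V(G) = 7

7


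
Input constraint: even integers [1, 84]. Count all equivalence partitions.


Constraint: even integers in [1, 84]
Class 1: x < 1 — out-of-range invalid
Class 2: x in [1,84] but odd — wrong type invalid
Class 3: x in [1,84] and even — valid
Class 4: x > 84 — out-of-range invalid
Total equivalence classes: 4

4 equivalence classes


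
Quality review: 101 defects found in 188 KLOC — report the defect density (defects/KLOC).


Defect density = defects / KLOC
Defect density = 101 / 188
Defect density = 0.537 defects/KLOC

0.537 defects/KLOC


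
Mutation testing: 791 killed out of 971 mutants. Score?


Mutation score = killed / total * 100
Mutation score = 791 / 971 * 100
Mutation score = 81.46%

81.46%


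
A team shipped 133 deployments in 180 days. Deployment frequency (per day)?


Formula: deployments per day = releases / days
= 133 / 180
= 0.739 deploys/day
(equivalently, 5.17 deploys/week)

0.739 deploys/day


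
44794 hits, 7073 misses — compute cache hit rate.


Formula: hit rate = hits / (hits + misses) * 100
hit rate = 44794 / (44794 + 7073) * 100
hit rate = 44794 / 51867 * 100
hit rate = 86.36%

86.36%


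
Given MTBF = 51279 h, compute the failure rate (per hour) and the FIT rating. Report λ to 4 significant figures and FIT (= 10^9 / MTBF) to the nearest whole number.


Formula: λ = 1 / MTBF; FIT = λ × 1e9 = 1e9 / MTBF
λ = 1 / 51279 ≈ 1.950e-05 failures/hour
FIT = 1e9 / 51279 ≈ 19501 failures per 1e9 hours (nearest whole number)

λ = 1.950e-05 /h, FIT = 19501


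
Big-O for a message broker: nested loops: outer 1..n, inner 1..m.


Reasoning: product of independent bounds
Complexity: O(n*m)

O(n*m)


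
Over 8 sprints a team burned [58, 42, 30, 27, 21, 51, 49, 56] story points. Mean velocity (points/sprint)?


Formula: Avg velocity = Total points / Number of sprints
Points: [58, 42, 30, 27, 21, 51, 49, 56]
Sum = 58 + 42 + 30 + 27 + 21 + 51 + 49 + 56 = 334
Avg velocity = 334 / 8 = 41.75 points/sprint

41.75 points/sprint


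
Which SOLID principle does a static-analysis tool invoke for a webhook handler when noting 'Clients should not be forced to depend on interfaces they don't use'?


This describes the Interface Segregation Principle (ISP)

Interface Segregation Principle (ISP)


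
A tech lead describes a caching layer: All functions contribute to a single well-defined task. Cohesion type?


Reasoning: Best: single purpose
Type: Functional cohesion

Functional cohesion


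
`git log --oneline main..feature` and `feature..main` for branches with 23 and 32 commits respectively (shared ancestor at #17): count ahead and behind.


Common ancestor: commit #17
feature commits after divergence: 23 - 17 = 6
main commits after divergence: 32 - 17 = 15
feature is 6 commits ahead of main
main is 15 commits ahead of feature

feature ahead: 6, main ahead: 15


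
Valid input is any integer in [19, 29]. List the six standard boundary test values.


Range: [19, 29]
Boundaries: just below min, min, min+1, max-1, max, just above max
Values: [18, 19, 20, 28, 29, 30]

[18, 19, 20, 28, 29, 30]


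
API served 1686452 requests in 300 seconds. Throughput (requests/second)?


Formula: throughput = requests / seconds
throughput = 1686452 / 300
throughput = 5621.51 requests/second

5621.51 requests/second


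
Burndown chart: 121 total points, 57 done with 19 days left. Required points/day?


Formula: Required rate = Remaining points / Days left
Remaining = 121 - 57 = 64 points
Required rate = 64 / 19 = 3.37 points/day

3.37 points/day


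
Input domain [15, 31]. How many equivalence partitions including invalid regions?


Valid range: [15, 31]
Class 1: x < 15 — invalid
Class 2: 15 ≤ x ≤ 31 — valid
Class 3: x > 31 — invalid
Total equivalence classes: 3

3 equivalence classes


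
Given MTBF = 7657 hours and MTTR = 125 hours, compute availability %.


Availability = MTBF / (MTBF + MTTR)
Availability = 7657 / (7657 + 125)
Availability = 7657 / 7782
Availability = 98.3937%

98.3937%


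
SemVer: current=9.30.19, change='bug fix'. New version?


Current: 9.30.19
Change category: 'bug fix' → patch bump
SemVer rule: patch bump → increment PATCH (MAJOR and MINOR unchanged)
New: 9.30.20

9.30.20


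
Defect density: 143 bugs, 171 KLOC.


Defect density = defects / KLOC
Defect density = 143 / 171
Defect density = 0.836 defects/KLOC

0.836 defects/KLOC


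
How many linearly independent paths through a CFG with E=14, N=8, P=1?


Formula: V(G) = E - N + 2P
V(G) = 14 - 8 + 2*1
V(G) = 6 + 2
V(G) = 8

8


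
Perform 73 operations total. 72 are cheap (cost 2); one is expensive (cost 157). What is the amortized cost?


Formula: Amortized cost = Total cost / Operations
Total cost = (72 * 2) + (1 * 157)
Total cost = 144 + 157 = 301
Amortized = 301 / 73 = 4.1233

4.1233


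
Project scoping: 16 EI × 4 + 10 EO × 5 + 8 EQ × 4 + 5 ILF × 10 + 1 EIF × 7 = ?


UFP = EI*4 + EO*5 + EQ*4 + ILF*10 + EIF*7
UFP = 16*4 + 10*5 + 8*4 + 5*10 + 1*7
UFP = 64 + 50 + 32 + 50 + 7
UFP = 203

203


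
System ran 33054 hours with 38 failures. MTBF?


Formula: MTBF = Total operating time / Number of failures
MTBF = 33054 / 38
MTBF = 869.84 hours

869.84 hours


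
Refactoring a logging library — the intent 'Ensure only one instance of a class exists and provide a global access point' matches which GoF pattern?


This matches the Singleton pattern

Singleton


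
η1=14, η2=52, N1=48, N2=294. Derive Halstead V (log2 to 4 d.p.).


Formula: V = N * log2(η), where N = N1 + N2 and η = η1 + η2
η = 14 + 52 = 66
N = 48 + 294 = 342
log2(66) ≈ 6.0444
V = 342 * 6.0444 = 2067.18

2067.18


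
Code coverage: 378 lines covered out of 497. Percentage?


Coverage = covered / total * 100
Coverage = 378 / 497 * 100
Coverage = 76.06%

76.06%


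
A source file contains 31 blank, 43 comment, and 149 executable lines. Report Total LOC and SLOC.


Total LOC = blank + comment + code
Total LOC = 31 + 43 + 149 = 223
SLOC (source only) = code = 149

Total LOC: 223, SLOC: 149


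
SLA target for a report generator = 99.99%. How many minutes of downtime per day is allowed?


Formula: allowed downtime = period * (100 - SLA) / 100
Period (day) = 1440 minutes
Unavailability fraction = (100 - 99.99) / 100
Allowed downtime = 1440 * (100 - 99.99) / 100
Allowed downtime = 0.144 minutes

0.144 minutes


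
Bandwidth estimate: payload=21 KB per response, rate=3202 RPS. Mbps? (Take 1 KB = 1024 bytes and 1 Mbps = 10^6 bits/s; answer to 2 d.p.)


Formula: Mbps = payload_bytes * RPS * 8 / 1e6
Payload per request = 21 KB = 21 * 1024 = 21504 bytes
Total bytes/sec = 21504 * 3202 = 68855808
Total bits/sec = 68855808 * 8 = 550846464
Mbps = 550846464 / 1e6 = 550.85

550.85 Mbps


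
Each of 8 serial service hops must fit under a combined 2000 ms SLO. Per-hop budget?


Formula: per_stage = total_budget / stages
per_stage = 2000 / 8
per_stage = 250.0 ms

250.0 ms


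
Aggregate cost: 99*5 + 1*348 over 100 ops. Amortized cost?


Formula: Amortized cost = Total cost / Operations
Total cost = (99 * 5) + (1 * 348)
Total cost = 495 + 348 = 843
Amortized = 843 / 100 = 8.43

8.43


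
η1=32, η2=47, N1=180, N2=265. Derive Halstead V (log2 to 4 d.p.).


Formula: V = N * log2(η), where N = N1 + N2 and η = η1 + η2
η = 32 + 47 = 79
N = 180 + 265 = 445
log2(79) ≈ 6.3038
V = 445 * 6.3038 = 2805.19

2805.19


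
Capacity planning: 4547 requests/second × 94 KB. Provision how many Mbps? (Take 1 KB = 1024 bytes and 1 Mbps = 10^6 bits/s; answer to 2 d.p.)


Formula: Mbps = payload_bytes * RPS * 8 / 1e6
Payload per request = 94 KB = 94 * 1024 = 96256 bytes
Total bytes/sec = 96256 * 4547 = 437676032
Total bits/sec = 437676032 * 8 = 3501408256
Mbps = 3501408256 / 1e6 = 3501.41

3501.41 Mbps


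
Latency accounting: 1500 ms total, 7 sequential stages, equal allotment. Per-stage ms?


Formula: per_stage = total_budget / stages
per_stage = 1500 / 7
per_stage = 214.29 ms

214.29 ms


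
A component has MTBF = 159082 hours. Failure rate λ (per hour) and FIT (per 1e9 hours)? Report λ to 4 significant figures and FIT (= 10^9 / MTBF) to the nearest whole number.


Formula: λ = 1 / MTBF; FIT = λ × 1e9 = 1e9 / MTBF
λ = 1 / 159082 ≈ 6.286e-06 failures/hour
FIT = 1e9 / 159082 ≈ 6286 failures per 1e9 hours (nearest whole number)

λ = 6.286e-06 /h, FIT = 6286


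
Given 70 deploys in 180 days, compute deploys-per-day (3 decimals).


Formula: deployments per day = releases / days
= 70 / 180
= 0.389 deploys/day
(equivalently, 2.72 deploys/week)

0.389 deploys/day


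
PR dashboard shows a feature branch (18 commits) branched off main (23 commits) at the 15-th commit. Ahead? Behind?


Common ancestor: commit #15
feature commits after divergence: 18 - 15 = 3
main commits after divergence: 23 - 15 = 8
feature is 3 commits ahead of main
main is 8 commits ahead of feature

feature ahead: 3, main ahead: 8


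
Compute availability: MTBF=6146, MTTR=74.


Availability = MTBF / (MTBF + MTTR)
Availability = 6146 / (6146 + 74)
Availability = 6146 / 6220
Availability = 98.8103%

98.8103%


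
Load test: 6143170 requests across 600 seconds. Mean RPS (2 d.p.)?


Formula: throughput = requests / seconds
throughput = 6143170 / 600
throughput = 10238.62 requests/second

10238.62 requests/second


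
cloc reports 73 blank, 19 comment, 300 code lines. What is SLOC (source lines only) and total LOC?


Total LOC = blank + comment + code
Total LOC = 73 + 19 + 300 = 392
SLOC (source only) = code = 300

Total LOC: 392, SLOC: 300


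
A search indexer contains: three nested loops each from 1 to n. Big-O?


Reasoning: three levels of nesting over n
Complexity: O(n^3)

O(n^3)


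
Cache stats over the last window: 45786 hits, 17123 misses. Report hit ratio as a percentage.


Formula: hit rate = hits / (hits + misses) * 100
hit rate = 45786 / (45786 + 17123) * 100
hit rate = 45786 / 62909 * 100
hit rate = 72.78%

72.78%


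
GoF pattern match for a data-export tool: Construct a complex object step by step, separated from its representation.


This matches the Builder pattern

Builder


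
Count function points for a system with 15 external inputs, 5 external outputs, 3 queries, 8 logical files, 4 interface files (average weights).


UFP = EI*4 + EO*5 + EQ*4 + ILF*10 + EIF*7
UFP = 15*4 + 5*5 + 3*4 + 8*10 + 4*7
UFP = 60 + 25 + 12 + 80 + 28
UFP = 205

205


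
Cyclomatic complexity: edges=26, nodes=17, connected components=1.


Formula: V(G) = E - N + 2P
V(G) = 26 - 17 + 2*1
V(G) = 9 + 2
V(G) = 11

11


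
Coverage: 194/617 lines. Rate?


Coverage = covered / total * 100
Coverage = 194 / 617 * 100
Coverage = 31.44%

31.44%


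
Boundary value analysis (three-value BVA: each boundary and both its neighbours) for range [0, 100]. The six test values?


Range: [0, 100]
Boundaries: just below min, min, min+1, max-1, max, just above max
Values: [-1, 0, 1, 99, 100, 101]

[-1, 0, 1, 99, 100, 101]


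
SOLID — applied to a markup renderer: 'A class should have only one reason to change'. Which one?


This describes the Single Responsibility Principle (SRP)

Single Responsibility Principle (SRP)


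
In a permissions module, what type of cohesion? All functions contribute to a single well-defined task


Reasoning: Best: single purpose
Type: Functional cohesion

Functional cohesion


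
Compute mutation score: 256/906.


Mutation score = killed / total * 100
Mutation score = 256 / 906 * 100
Mutation score = 28.26%

28.26%


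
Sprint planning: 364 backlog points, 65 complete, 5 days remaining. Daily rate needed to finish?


Formula: Required rate = Remaining points / Days left
Remaining = 364 - 65 = 299 points
Required rate = 299 / 5 = 59.8 points/day

59.8 points/day


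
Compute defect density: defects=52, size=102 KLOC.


Defect density = defects / KLOC
Defect density = 52 / 102
Defect density = 0.51 defects/KLOC

0.51 defects/KLOC


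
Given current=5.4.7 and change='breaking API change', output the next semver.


Current: 5.4.7
Change category: 'breaking API change' → major bump
SemVer rule: major bump → increment MAJOR, reset MINOR and PATCH to 0
New: 6.0.0

6.0.0


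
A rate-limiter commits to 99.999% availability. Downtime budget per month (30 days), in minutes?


Formula: allowed downtime = period * (100 - SLA) / 100
Period (month (30 days)) = 43200 minutes
Unavailability fraction = (100 - 99.999) / 100
Allowed downtime = 43200 * (100 - 99.999) / 100
Allowed downtime = 0.432 minutes

0.432 minutes


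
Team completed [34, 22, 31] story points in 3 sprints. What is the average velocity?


Formula: Avg velocity = Total points / Number of sprints
Points: [34, 22, 31]
Sum = 34 + 22 + 31 = 87
Avg velocity = 87 / 3 = 29.0 points/sprint

29.0 points/sprint


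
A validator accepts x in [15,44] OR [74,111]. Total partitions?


Valid ranges: [15,44] and [74,111]
Class 1: x < 15 — invalid
Class 2: 15 ≤ x ≤ 44 — valid
Class 3: 44 < x < 74 — invalid (gap between ranges)
Class 4: 74 ≤ x ≤ 111 — valid
Class 5: x > 111 — invalid
Total equivalence classes: 5

5 equivalence classes


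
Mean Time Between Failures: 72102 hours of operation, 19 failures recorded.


Formula: MTBF = Total operating time / Number of failures
MTBF = 72102 / 19
MTBF = 3794.84 hours

3794.84 hours


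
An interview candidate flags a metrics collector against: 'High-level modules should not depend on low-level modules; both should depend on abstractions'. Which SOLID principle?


This describes the Dependency Inversion Principle (DIP)

Dependency Inversion Principle (DIP)


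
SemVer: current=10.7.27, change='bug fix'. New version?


Current: 10.7.27
Change category: 'bug fix' → patch bump
SemVer rule: patch bump → increment PATCH (MAJOR and MINOR unchanged)
New: 10.7.28

10.7.28


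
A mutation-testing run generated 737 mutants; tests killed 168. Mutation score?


Mutation score = killed / total * 100
Mutation score = 168 / 737 * 100
Mutation score = 22.8%

22.8%


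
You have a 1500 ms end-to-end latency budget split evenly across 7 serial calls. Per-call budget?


Formula: per_stage = total_budget / stages
per_stage = 1500 / 7
per_stage = 214.29 ms

214.29 ms


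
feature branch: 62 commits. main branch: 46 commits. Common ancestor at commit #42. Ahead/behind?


Common ancestor: commit #42
feature commits after divergence: 62 - 42 = 20
main commits after divergence: 46 - 42 = 4
feature is 20 commits ahead of main
main is 4 commits ahead of feature

feature ahead: 20, main ahead: 4


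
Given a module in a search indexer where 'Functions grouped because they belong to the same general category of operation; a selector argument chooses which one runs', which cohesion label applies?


Reasoning: Grouped by category of activity, not by data or sequence
Type: Logical cohesion

Logical cohesion


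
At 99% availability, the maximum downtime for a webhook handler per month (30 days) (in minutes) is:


Formula: allowed downtime = period * (100 - SLA) / 100
Period (month (30 days)) = 43200 minutes
Unavailability fraction = (100 - 99.0) / 100
Allowed downtime = 43200 * (100 - 99.0) / 100
Allowed downtime = 432.0 minutes

432.0 minutes


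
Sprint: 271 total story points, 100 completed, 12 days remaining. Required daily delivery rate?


Formula: Required rate = Remaining points / Days left
Remaining = 271 - 100 = 171 points
Required rate = 171 / 12 = 14.25 points/day

14.25 points/day


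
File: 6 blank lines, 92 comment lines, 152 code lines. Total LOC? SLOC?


Total LOC = blank + comment + code
Total LOC = 6 + 92 + 152 = 250
SLOC (source only) = code = 152

Total LOC: 250, SLOC: 152


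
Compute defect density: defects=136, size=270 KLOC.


Defect density = defects / KLOC
Defect density = 136 / 270
Defect density = 0.504 defects/KLOC

0.504 defects/KLOC


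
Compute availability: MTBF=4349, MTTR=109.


Availability = MTBF / (MTBF + MTTR)
Availability = 4349 / (4349 + 109)
Availability = 4349 / 4458
Availability = 97.555%

97.555%


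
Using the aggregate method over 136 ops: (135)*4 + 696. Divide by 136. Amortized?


Formula: Amortized cost = Total cost / Operations
Total cost = (135 * 4) + (1 * 696)
Total cost = 540 + 696 = 1236
Amortized = 1236 / 136 = 9.0882

9.0882


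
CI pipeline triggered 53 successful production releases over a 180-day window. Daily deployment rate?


Formula: deployments per day = releases / days
= 53 / 180
= 0.294 deploys/day
(equivalently, 2.06 deploys/week)

0.294 deploys/day


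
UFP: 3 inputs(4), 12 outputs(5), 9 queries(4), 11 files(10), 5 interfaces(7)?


UFP = EI*4 + EO*5 + EQ*4 + ILF*10 + EIF*7
UFP = 3*4 + 12*5 + 9*4 + 11*10 + 5*7
UFP = 12 + 60 + 36 + 110 + 35
UFP = 253

253


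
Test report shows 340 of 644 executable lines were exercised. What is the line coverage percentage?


Coverage = covered / total * 100
Coverage = 340 / 644 * 100
Coverage = 52.8%

52.8%


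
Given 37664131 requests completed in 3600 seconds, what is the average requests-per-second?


Formula: throughput = requests / seconds
throughput = 37664131 / 3600
throughput = 10462.26 requests/second

10462.26 requests/second


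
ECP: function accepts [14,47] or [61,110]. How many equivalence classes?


Valid ranges: [14,47] and [61,110]
Class 1: x < 14 — invalid
Class 2: 14 ≤ x ≤ 47 — valid
Class 3: 47 < x < 61 — invalid (gap between ranges)
Class 4: 61 ≤ x ≤ 110 — valid
Class 5: x > 110 — invalid
Total equivalence classes: 5

5 equivalence classes


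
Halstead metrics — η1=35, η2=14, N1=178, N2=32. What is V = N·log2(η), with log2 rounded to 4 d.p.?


Formula: V = N * log2(η), where N = N1 + N2 and η = η1 + η2
η = 35 + 14 = 49
N = 178 + 32 = 210
log2(49) ≈ 5.6147
V = 210 * 5.6147 = 1179.09

1179.09


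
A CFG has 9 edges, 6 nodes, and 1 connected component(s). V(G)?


Formula: V(G) = E - N + 2P
V(G) = 9 - 6 + 2*1
V(G) = 3 + 2
V(G) = 5

5


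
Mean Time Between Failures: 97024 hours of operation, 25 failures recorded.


Formula: MTBF = Total operating time / Number of failures
MTBF = 97024 / 25
MTBF = 3880.96 hours

3880.96 hours


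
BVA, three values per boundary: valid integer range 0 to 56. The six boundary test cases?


Range: [0, 56]
Boundaries: just below min, min, min+1, max-1, max, just above max
Values: [-1, 0, 1, 55, 56, 57]

[-1, 0, 1, 55, 56, 57]


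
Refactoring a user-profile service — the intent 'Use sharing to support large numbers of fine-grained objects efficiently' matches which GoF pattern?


This matches the Flyweight pattern

Flyweight


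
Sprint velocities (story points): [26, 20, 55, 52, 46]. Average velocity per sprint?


Formula: Avg velocity = Total points / Number of sprints
Points: [26, 20, 55, 52, 46]
Sum = 26 + 20 + 55 + 52 + 46 = 199
Avg velocity = 199 / 5 = 39.8 points/sprint

39.8 points/sprint


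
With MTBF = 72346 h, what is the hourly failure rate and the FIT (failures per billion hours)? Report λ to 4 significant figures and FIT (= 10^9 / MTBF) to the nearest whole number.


Formula: λ = 1 / MTBF; FIT = λ × 1e9 = 1e9 / MTBF
λ = 1 / 72346 ≈ 1.382e-05 failures/hour
FIT = 1e9 / 72346 ≈ 13822 failures per 1e9 hours (nearest whole number)

λ = 1.382e-05 /h, FIT = 13822


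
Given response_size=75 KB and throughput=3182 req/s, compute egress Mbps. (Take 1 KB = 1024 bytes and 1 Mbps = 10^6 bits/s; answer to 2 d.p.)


Formula: Mbps = payload_bytes * RPS * 8 / 1e6
Payload per request = 75 KB = 75 * 1024 = 76800 bytes
Total bytes/sec = 76800 * 3182 = 244377600
Total bits/sec = 244377600 * 8 = 1955020800
Mbps = 1955020800 / 1e6 = 1955.02

1955.02 Mbps


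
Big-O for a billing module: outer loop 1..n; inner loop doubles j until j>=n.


Reasoning: linear outer times logarithmic inner
Complexity: O(n log n)

O(n log n)


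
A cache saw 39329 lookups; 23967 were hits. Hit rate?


Formula: hit rate = hits / (hits + misses) * 100
hit rate = 23967 / (23967 + 15362) * 100
hit rate = 23967 / 39329 * 100
hit rate = 60.94%

60.94%


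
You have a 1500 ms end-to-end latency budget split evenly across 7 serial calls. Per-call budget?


Formula: per_stage = total_budget / stages
per_stage = 1500 / 7
per_stage = 214.29 ms

214.29 ms


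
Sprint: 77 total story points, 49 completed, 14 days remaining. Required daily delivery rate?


Formula: Required rate = Remaining points / Days left
Remaining = 77 - 49 = 28 points
Required rate = 28 / 14 = 2.0 points/day

2.0 points/day


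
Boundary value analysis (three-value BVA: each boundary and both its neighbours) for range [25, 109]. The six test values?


Range: [25, 109]
Boundaries: just below min, min, min+1, max-1, max, just above max
Values: [24, 25, 26, 108, 109, 110]

[24, 25, 26, 108, 109, 110]


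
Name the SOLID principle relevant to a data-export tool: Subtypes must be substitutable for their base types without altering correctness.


This describes the Liskov Substitution Principle (LSP)

Liskov Substitution Principle (LSP)


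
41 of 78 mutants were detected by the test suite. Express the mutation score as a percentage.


Mutation score = killed / total * 100
Mutation score = 41 / 78 * 100
Mutation score = 52.56%

52.56%


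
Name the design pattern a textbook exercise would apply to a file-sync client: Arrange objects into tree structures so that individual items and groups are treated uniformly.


This matches the Composite pattern

Composite


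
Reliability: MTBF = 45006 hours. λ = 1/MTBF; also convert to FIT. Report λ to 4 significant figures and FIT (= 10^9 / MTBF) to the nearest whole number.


Formula: λ = 1 / MTBF; FIT = λ × 1e9 = 1e9 / MTBF
λ = 1 / 45006 ≈ 2.222e-05 failures/hour
FIT = 1e9 / 45006 ≈ 22219 failures per 1e9 hours (nearest whole number)

λ = 2.222e-05 /h, FIT = 22219


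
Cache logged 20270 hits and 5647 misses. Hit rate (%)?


Formula: hit rate = hits / (hits + misses) * 100
hit rate = 20270 / (20270 + 5647) * 100
hit rate = 20270 / 25917 * 100
hit rate = 78.21%

78.21%


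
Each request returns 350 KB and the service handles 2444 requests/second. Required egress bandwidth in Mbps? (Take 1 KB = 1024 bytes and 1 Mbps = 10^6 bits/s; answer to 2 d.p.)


Formula: Mbps = payload_bytes * RPS * 8 / 1e6
Payload per request = 350 KB = 350 * 1024 = 358400 bytes
Total bytes/sec = 358400 * 2444 = 875929600
Total bits/sec = 875929600 * 8 = 7007436800
Mbps = 7007436800 / 1e6 = 7007.44

7007.44 Mbps


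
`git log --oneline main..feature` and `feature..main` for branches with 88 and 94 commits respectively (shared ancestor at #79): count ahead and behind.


Common ancestor: commit #79
feature commits after divergence: 88 - 79 = 9
main commits after divergence: 94 - 79 = 15
feature is 9 commits ahead of main
main is 15 commits ahead of feature

feature ahead: 9, main ahead: 15


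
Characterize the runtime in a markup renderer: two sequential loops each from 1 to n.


Reasoning: sequential dominates: O(n) + O(n) = O(n)
Complexity: O(n)

O(n)


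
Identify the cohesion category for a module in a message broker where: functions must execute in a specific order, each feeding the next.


Reasoning: Output of one is input to next
Type: Sequential cohesion

Sequential cohesion


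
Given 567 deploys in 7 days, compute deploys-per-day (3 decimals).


Formula: deployments per day = releases / days
= 567 / 7
= 81.0 deploys/day
(equivalently, 567.0 deploys/week)

81.0 deploys/day


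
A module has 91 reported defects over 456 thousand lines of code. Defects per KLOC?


Defect density = defects / KLOC
Defect density = 91 / 456
Defect density = 0.2 defects/KLOC

0.2 defects/KLOC


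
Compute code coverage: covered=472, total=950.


Coverage = covered / total * 100
Coverage = 472 / 950 * 100
Coverage = 49.68%

49.68%


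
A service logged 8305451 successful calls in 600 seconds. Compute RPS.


Formula: throughput = requests / seconds
throughput = 8305451 / 600
throughput = 13842.42 requests/second

13842.42 requests/second


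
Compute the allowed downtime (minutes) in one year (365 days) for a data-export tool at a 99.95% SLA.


Formula: allowed downtime = period * (100 - SLA) / 100
Period (year (365 days)) = 525600 minutes
Unavailability fraction = (100 - 99.95) / 100
Allowed downtime = 525600 * (100 - 99.95) / 100
Allowed downtime = 262.8 minutes

262.8 minutes


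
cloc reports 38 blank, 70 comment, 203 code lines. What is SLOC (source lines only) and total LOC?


Total LOC = blank + comment + code
Total LOC = 38 + 70 + 203 = 311
SLOC (source only) = code = 203

Total LOC: 311, SLOC: 203


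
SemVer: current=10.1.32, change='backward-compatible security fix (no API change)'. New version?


Current: 10.1.32
Change category: 'backward-compatible security fix (no API change)' → patch bump
SemVer rule: patch bump → increment PATCH (MAJOR and MINOR unchanged)
New: 10.1.33

10.1.33


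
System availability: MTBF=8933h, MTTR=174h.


Availability = MTBF / (MTBF + MTTR)
Availability = 8933 / (8933 + 174)
Availability = 8933 / 9107
Availability = 98.0894%

98.0894%


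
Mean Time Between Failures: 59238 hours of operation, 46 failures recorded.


Formula: MTBF = Total operating time / Number of failures
MTBF = 59238 / 46
MTBF = 1287.78 hours

1287.78 hours


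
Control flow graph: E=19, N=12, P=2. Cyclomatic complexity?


Formula: V(G) = E - N + 2P
V(G) = 19 - 12 + 2*2
V(G) = 7 + 4
V(G) = 11

11


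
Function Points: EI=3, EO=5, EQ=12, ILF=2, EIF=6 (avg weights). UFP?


UFP = EI*4 + EO*5 + EQ*4 + ILF*10 + EIF*7
UFP = 3*4 + 5*5 + 12*4 + 2*10 + 6*7
UFP = 12 + 25 + 48 + 20 + 42
UFP = 147

147


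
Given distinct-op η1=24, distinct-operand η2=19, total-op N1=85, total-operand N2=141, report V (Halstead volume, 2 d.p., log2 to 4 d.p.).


Formula: V = N * log2(η), where N = N1 + N2 and η = η1 + η2
η = 24 + 19 = 43
N = 85 + 141 = 226
log2(43) ≈ 5.4263
V = 226 * 5.4263 = 1226.34

1226.34


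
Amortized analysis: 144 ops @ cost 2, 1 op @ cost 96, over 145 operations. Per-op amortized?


Formula: Amortized cost = Total cost / Operations
Total cost = (144 * 2) + (1 * 96)
Total cost = 288 + 96 = 384
Amortized = 384 / 145 = 2.6483

2.6483


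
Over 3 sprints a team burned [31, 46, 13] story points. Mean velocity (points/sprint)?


Formula: Avg velocity = Total points / Number of sprints
Points: [31, 46, 13]
Sum = 31 + 46 + 13 = 90
Avg velocity = 90 / 3 = 30.0 points/sprint

30.0 points/sprint


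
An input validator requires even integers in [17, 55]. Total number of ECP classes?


Constraint: even integers in [17, 55]
Class 1: x < 17 — out-of-range invalid
Class 2: x in [17,55] but odd — wrong type invalid
Class 3: x in [17,55] and even — valid
Class 4: x > 55 — out-of-range invalid
Total equivalence classes: 4

4 equivalence classes


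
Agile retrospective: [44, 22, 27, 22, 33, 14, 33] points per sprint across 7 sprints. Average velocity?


Formula: Avg velocity = Total points / Number of sprints
Points: [44, 22, 27, 22, 33, 14, 33]
Sum = 44 + 22 + 27 + 22 + 33 + 14 + 33 = 195
Avg velocity = 195 / 7 = 27.86 points/sprint

27.86 points/sprint


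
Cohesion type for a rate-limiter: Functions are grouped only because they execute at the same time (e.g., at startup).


Reasoning: Related by timing only
Type: Temporal cohesion

Temporal cohesion


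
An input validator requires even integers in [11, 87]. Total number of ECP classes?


Constraint: even integers in [11, 87]
Class 1: x < 11 — out-of-range invalid
Class 2: x in [11,87] but odd — wrong type invalid
Class 3: x in [11,87] and even — valid
Class 4: x > 87 — out-of-range invalid
Total equivalence classes: 4

4 equivalence classes


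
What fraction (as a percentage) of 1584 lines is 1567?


Coverage = covered / total * 100
Coverage = 1567 / 1584 * 100
Coverage = 98.93%

98.93%


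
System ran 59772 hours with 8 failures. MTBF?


Formula: MTBF = Total operating time / Number of failures
MTBF = 59772 / 8
MTBF = 7471.5 hours

7471.5 hours


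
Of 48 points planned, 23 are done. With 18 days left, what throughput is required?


Formula: Required rate = Remaining points / Days left
Remaining = 48 - 23 = 25 points
Required rate = 25 / 18 = 1.39 points/day

1.39 points/day


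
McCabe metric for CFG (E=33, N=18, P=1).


Formula: V(G) = E - N + 2P
V(G) = 33 - 18 + 2*1
V(G) = 15 + 2
V(G) = 17

17


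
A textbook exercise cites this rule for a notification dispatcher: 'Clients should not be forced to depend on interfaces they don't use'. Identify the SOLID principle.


This describes the Interface Segregation Principle (ISP)

Interface Segregation Principle (ISP)


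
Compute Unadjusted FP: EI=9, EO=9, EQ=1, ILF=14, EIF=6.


UFP = EI*4 + EO*5 + EQ*4 + ILF*10 + EIF*7
UFP = 9*4 + 9*5 + 1*4 + 14*10 + 6*7
UFP = 36 + 45 + 4 + 140 + 42
UFP = 267

267


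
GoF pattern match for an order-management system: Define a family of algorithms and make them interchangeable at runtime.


This matches the Strategy pattern

Strategy


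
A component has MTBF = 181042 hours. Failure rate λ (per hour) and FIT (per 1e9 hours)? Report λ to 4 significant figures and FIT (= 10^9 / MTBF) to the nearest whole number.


Formula: λ = 1 / MTBF; FIT = λ × 1e9 = 1e9 / MTBF
λ = 1 / 181042 ≈ 5.524e-06 failures/hour
FIT = 1e9 / 181042 ≈ 5524 failures per 1e9 hours (nearest whole number)

λ = 5.524e-06 /h, FIT = 5524


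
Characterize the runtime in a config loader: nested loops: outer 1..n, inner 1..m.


Reasoning: product of independent bounds
Complexity: O(n*m)

O(n*m)


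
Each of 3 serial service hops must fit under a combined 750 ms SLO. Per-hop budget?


Formula: per_stage = total_budget / stages
per_stage = 750 / 3
per_stage = 250.0 ms

250.0 ms


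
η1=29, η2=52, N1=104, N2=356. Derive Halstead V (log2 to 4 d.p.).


Formula: V = N * log2(η), where N = N1 + N2 and η = η1 + η2
η = 29 + 52 = 81
N = 104 + 356 = 460
log2(81) ≈ 6.3399
V = 460 * 6.3399 = 2916.35

2916.35


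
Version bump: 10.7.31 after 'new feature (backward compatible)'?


Current: 10.7.31
Change category: 'new feature (backward compatible)' → minor bump
SemVer rule: minor bump → increment MINOR, reset PATCH to 0 (MAJOR unchanged)
New: 10.8.0

10.8.0


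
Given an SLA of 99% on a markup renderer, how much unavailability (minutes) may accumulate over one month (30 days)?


Formula: allowed downtime = period * (100 - SLA) / 100
Period (month (30 days)) = 43200 minutes
Unavailability fraction = (100 - 99.0) / 100
Allowed downtime = 43200 * (100 - 99.0) / 100
Allowed downtime = 432.0 minutes

432.0 minutes


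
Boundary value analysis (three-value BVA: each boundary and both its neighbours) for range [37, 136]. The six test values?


Range: [37, 136]
Boundaries: just below min, min, min+1, max-1, max, just above max
Values: [36, 37, 38, 135, 136, 137]

[36, 37, 38, 135, 136, 137]


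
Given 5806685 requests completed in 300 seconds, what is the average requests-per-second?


Formula: throughput = requests / seconds
throughput = 5806685 / 300
throughput = 19355.62 requests/second

19355.62 requests/second


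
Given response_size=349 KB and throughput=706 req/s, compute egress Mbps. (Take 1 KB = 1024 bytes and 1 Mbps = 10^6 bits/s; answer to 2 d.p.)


Formula: Mbps = payload_bytes * RPS * 8 / 1e6
Payload per request = 349 KB = 349 * 1024 = 357376 bytes
Total bytes/sec = 357376 * 706 = 252307456
Total bits/sec = 252307456 * 8 = 2018459648
Mbps = 2018459648 / 1e6 = 2018.46

2018.46 Mbps


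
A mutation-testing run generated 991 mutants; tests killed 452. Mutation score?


Mutation score = killed / total * 100
Mutation score = 452 / 991 * 100
Mutation score = 45.61%

45.61%


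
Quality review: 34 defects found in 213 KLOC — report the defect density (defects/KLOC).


Defect density = defects / KLOC
Defect density = 34 / 213
Defect density = 0.16 defects/KLOC

0.16 defects/KLOC


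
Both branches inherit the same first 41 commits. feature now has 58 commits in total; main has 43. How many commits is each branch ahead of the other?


Common ancestor: commit #41
feature commits after divergence: 58 - 41 = 17
main commits after divergence: 43 - 41 = 2
feature is 17 commits ahead of main
main is 2 commits ahead of feature

feature ahead: 17, main ahead: 2


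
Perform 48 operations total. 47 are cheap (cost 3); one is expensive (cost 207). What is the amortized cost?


Formula: Amortized cost = Total cost / Operations
Total cost = (47 * 3) + (1 * 207)
Total cost = 141 + 207 = 348
Amortized = 348 / 48 = 7.25

7.25


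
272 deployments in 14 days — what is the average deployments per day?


Formula: deployments per day = releases / days
= 272 / 14
= 19.429 deploys/day
(equivalently, 136.0 deploys/week)

19.429 deploys/day


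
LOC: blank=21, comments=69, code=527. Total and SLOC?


Total LOC = blank + comment + code
Total LOC = 21 + 69 + 527 = 617
SLOC (source only) = code = 527

Total LOC: 617, SLOC: 527


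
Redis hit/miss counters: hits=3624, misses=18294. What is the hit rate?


Formula: hit rate = hits / (hits + misses) * 100
hit rate = 3624 / (3624 + 18294) * 100
hit rate = 3624 / 21918 * 100
hit rate = 16.53%

16.53%


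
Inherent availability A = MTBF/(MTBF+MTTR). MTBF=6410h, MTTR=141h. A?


Availability = MTBF / (MTBF + MTTR)
Availability = 6410 / (6410 + 141)
Availability = 6410 / 6551
Availability = 97.8477%

97.8477%
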